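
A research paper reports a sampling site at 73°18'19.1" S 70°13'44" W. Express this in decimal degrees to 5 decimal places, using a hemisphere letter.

73.30531° S, 70.22889° W

Latitude: 18′ + 19.1″ = 18.31833′; 73 + 18.31833/60 = 73.305306
Longitude: 70 + 13/60 + 44/3600 = 70.228889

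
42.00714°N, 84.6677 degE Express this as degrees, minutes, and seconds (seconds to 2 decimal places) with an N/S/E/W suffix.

42°00′25.70″ N, 84°40′3.72″ E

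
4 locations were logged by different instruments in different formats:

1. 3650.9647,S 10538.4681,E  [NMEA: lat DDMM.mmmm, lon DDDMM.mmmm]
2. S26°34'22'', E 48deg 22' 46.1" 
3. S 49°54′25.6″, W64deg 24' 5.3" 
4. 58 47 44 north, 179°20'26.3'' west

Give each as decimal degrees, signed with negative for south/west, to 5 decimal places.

1. -36.84941, 105.64114
2. -26.57278, 48.37947
3. -49.90711, -64.40147
4. 58.79556, -179.34064

Point 1:
  Lat: split at 2 digits → 36° and 50.9647′; 36 + 50.9647/60 = 36.849412
  hemisphere S, so the sign is −
  λ: split at 3 digits → 105° and 38.4681′; 105 + 38.4681/60 = 105.641135
  E → positive
Point 2:
  Lat: 26° + 34/60 + 22/3600 = 26 + 0.566667 + 0.006111 = 26.572778
  S → negative
  λ: 48 + 22/60 + 46.1/3600 = 48.379472
  E → positive
Point 3:
  φ: 54′ + 25.6″ = 54.42667′; 49 + 54.42667/60 = 49.907111
  hemisphere S, so the sign is −
  Lon: 64 + 24/60 + 5.3/3600 = 64.401472
  W → negative
Point 4:
  φ: 47′ + 44″ = 47.73333′; 58 + 47.73333/60 = 58.795556
  N → positive
  Longitude: 20′ + 26.3″ = 20.43833′; 179 + 20.43833/60 = 179.340639
  W → negative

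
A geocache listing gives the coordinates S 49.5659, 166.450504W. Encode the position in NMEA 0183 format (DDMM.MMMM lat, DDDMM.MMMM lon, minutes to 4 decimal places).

4933.9540,S / 16627.0302,W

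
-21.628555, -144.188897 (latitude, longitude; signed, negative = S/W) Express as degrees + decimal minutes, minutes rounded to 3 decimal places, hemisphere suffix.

21° 37.713′ S, 144° 11.334′ W

Latitude is negative → S; |value| = 21.628555
φ: minutes = (21.628555 − 21) × 60 = 37.71330
Longitude is negative → W; |value| = 144.188897
Lon: fractional part 0.188897 → 11.33382 minutes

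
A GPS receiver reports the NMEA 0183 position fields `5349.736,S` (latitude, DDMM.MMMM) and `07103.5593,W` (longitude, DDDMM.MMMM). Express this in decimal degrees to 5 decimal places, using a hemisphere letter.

Latitude: degrees = first 2 digits = 53, minutes = 49.736; 53 + 49.736/60 = 53.828933
λ: split at 3 digits → 071° and 3.5593′; 71 + 3.5593/60 = 71.059322

53.82893° S, 71.05932° W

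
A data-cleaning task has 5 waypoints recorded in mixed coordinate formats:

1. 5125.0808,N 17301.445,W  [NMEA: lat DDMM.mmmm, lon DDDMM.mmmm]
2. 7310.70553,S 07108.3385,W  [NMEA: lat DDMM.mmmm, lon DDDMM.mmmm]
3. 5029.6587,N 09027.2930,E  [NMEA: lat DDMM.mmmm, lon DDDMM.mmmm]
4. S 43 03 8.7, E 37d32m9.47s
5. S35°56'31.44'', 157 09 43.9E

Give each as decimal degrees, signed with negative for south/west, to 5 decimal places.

1. 51.41801, -173.02408
2. -73.17843, -71.13898
3. 50.49431, 90.45488
4. -43.05242, 37.53596
5. -35.94207, 157.16219

Point 1:
  Lat: degrees = first 2 digits = 51, minutes = 25.0808; 51 + 25.0808/60 = 51.418013
  N ⇒ keep positive
  Lon: degrees = first 3 digits = 173, minutes = 1.445; 173 + 1.445/60 = 173.024083
  W → negative
Point 2:
  φ: split at 2 digits → 73° and 10.70553′; 73 + 10.70553/60 = 73.178426
  S → negative
  Longitude: split at 3 digits → 071° and 8.3385′; 71 + 8.3385/60 = 71.138975
  hemisphere W, so the sign is −
Point 3:
  φ: degrees = first 2 digits = 50, minutes = 29.6587; 50 + 29.6587/60 = 50.494312
  N ⇒ keep positive
  λ: degrees = first 3 digits = 90, minutes = 27.293; 90 + 27.293/60 = 90.454883
  E ⇒ keep positive
Point 4:
  φ: 3′ + 8.7″ = 3.14500′; 43 + 3.14500/60 = 43.052417
  S → negative
  λ: 32′ + 9.47″ = 32.15783′; 37 + 32.15783/60 = 37.535964
  E → positive
Point 5:
  Lat: 56′ + 31.44″ = 56.52400′; 35 + 56.52400/60 = 35.942067
  hemisphere S, so the sign is −
  Lon: 157° + 9/60 + 43.9/3600 = 157 + 0.150000 + 0.012194 = 157.162194
  E → positive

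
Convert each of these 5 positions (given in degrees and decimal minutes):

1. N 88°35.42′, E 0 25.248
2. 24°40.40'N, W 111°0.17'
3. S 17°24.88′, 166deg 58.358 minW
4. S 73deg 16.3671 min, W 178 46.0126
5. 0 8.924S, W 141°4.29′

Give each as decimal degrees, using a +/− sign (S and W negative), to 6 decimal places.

1. 88.590333, 0.420800
2. 24.673333, -111.002833
3. -17.414667, -166.972633
4. -73.272785, -178.766877
5. -0.148733, -141.071500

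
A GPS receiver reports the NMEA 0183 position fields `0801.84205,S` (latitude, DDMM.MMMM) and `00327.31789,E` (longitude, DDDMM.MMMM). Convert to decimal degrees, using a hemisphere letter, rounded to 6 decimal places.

8.030701° S, 3.455298° E

φ: degrees = first 2 digits = 8, minutes = 1.84205; 8 + 1.84205/60 = 8.0307008
λ: split at 3 digits → 003° and 27.31789′; 3 + 27.31789/60 = 3.4552982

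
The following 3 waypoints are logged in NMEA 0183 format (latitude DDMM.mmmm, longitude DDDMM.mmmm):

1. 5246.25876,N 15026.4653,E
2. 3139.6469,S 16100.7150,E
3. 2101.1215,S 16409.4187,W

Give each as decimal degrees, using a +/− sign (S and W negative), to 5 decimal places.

1. 52.77098, 150.44109
2. -31.66078, 161.01192
3. -21.01869, -164.15698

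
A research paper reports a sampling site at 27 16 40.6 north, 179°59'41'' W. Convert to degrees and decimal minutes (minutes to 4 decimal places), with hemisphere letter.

27° 16.6767′ N, 179° 59.6833′ W

Latitude: seconds/60 = 0.67667; minutes = 16 + 0.67667 = 16.676667
Longitude: 59 + 41/60 = 59.683333′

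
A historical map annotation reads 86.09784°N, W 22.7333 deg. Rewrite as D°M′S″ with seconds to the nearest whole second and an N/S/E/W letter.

Latitude: 0.097840 × 60 = 5.87040′ → 5′, remainder × 60 = 52.22″
Lon: 0.733300 × 60 = 43.99800′ → 43′, remainder × 60 = 59.88″
rounding gives 60″ → carry → 22°44′0″

86°05′52″ N, 22°44′0″ W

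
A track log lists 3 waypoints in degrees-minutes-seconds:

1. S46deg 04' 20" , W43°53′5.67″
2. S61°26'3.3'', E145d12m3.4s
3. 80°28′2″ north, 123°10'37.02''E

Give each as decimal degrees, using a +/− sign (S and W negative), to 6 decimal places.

Point 1:
  φ: 46 + 4/60 + 20/3600 = 46.0722222
  S ⇒ negate
  Longitude: 43 + 53/60 + 5.67/3600 = 43.8849083
  hemisphere W, so the sign is −
Point 2:
  Latitude: 61° + 26/60 + 3.3/3600 = 61 + 0.433333 + 0.000917 = 61.4342500
  S → negative
  Longitude: 12′ + 3.4″ = 12.05667′; 145 + 12.05667/60 = 145.2009444
  E ⇒ keep positive
Point 3:
  Latitude: 80 + 28/60 + 2/3600 = 80.4672222
  N ⇒ keep positive
  Longitude: 123 + 10/60 + 37.02/3600 = 123.1769500
  E → positive

1. -46.072222, -43.884908
2. -61.434250, 145.200944
3. 80.467222, 123.176950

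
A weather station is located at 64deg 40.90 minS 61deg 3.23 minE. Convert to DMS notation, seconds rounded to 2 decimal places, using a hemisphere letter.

Latitude: 40.90000′ → 40′ and 0.90000 × 60 = 54.0000″
λ: fractional minutes 0.23000 × 60 = 13.8000″

64°40′54.00″ S, 61°03′13.80″ E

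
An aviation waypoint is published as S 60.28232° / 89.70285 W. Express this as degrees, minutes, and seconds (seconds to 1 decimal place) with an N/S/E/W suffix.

60°16′56.4″ S, 89°42′10.3″ W

φ: 0.282320° → 16.93920′; 0.93920 × 60 = 56.352″
Lon: 0.702850° → 42.17100′; 0.17100 × 60 = 10.260″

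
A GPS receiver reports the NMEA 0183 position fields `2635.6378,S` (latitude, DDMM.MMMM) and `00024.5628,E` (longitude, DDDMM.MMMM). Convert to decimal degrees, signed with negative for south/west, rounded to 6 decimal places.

φ: degrees = first 2 digits = 26, minutes = 35.6378; 26 + 35.6378/60 = 26.5939633
S → negative
λ: degrees = first 3 digits = 0, minutes = 24.5628; 0 + 24.5628/60 = 0.4093800
E → positive

-26.593963, 0.409380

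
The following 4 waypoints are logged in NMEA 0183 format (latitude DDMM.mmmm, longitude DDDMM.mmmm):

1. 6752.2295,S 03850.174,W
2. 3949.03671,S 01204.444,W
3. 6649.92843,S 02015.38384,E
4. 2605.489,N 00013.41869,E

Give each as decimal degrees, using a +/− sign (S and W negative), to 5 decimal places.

1. -67.87049, -38.83623
2. -39.81728, -12.07407
3. -66.83214, 20.25640
4. 26.09148, 0.22364

Point 1:
  φ: degrees = first 2 digits = 67, minutes = 52.2295; 67 + 52.2295/60 = 67.870492
  S → negative
  Longitude: degrees = first 3 digits = 38, minutes = 50.174; 38 + 50.174/60 = 38.836233
  hemisphere W, so the sign is −
Point 2:
  φ: split at 2 digits → 39° and 49.03671′; 39 + 49.03671/60 = 39.817279
  hemisphere S, so the sign is −
  λ: degrees = first 3 digits = 12, minutes = 4.444; 12 + 4.444/60 = 12.074067
  hemisphere W, so the sign is −
Point 3:
  φ: split at 2 digits → 66° and 49.92843′; 66 + 49.92843/60 = 66.832141
  hemisphere S, so the sign is −
  Lon: split at 3 digits → 020° and 15.38384′; 20 + 15.38384/60 = 20.256397
  E → positive
Point 4:
  φ: split at 2 digits → 26° and 5.489′; 26 + 5.489/60 = 26.091483
  N → positive
  λ: degrees = first 3 digits = 0, minutes = 13.41869; 0 + 13.41869/60 = 0.223645
  E → positive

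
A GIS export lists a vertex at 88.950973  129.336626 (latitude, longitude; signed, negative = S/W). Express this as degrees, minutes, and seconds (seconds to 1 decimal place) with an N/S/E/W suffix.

88°57′3.5″ N, 129°20′11.9″ E

Latitude: 0.950973 × 60 = 57.05838′ → 57′, remainder × 60 = 3.503″
Longitude: whole degrees 129; 20.19756′ → 20′ and 11.854″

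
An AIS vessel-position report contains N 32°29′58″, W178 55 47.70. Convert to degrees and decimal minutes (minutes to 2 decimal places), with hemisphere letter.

32° 29.97′ N, 178° 55.80′ W

Latitude: 29 + 58/60 = 29.9667′
λ: 55 + 47.7/60 = 55.7950′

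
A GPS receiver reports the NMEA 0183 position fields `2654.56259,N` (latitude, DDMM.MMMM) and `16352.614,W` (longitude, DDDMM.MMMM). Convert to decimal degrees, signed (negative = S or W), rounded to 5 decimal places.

26.90938, -163.87690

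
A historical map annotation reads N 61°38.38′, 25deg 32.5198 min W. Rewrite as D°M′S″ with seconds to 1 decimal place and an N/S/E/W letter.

Latitude: 38.38000′ → 38′ and 0.38000 × 60 = 22.800″
λ: fractional minutes 0.51980 × 60 = 31.188″

61°38′22.8″ N, 25°32′31.2″ W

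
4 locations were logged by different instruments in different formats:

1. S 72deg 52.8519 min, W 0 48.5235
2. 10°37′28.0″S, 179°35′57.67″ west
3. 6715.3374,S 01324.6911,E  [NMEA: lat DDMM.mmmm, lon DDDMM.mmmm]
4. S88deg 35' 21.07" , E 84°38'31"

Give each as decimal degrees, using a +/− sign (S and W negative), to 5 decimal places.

1. -72.88087, -0.80873
2. -10.62444, -179.59935
3. -67.25562, 13.41152
4. -88.58919, 84.64194

Point 1:
  φ: 52.8519′ = 0.880865°; total 72.880865
  S ⇒ negate
  λ: 48.5235′ = 0.808725°; total 0.808725
  W → negative
Point 2:
  Lat: 10 + 37/60 + 28/3600 = 10.624444
  S ⇒ negate
  λ: 179° + 35/60 + 57.67/3600 = 179 + 0.583333 + 0.016019 = 179.599353
  W ⇒ negate
Point 3:
  φ: degrees = first 2 digits = 67, minutes = 15.3374; 67 + 15.3374/60 = 67.255623
  S ⇒ negate
  Lon: split at 3 digits → 013° and 24.6911′; 13 + 24.6911/60 = 13.411518
  E → positive
Point 4:
  Latitude: 35′ + 21.07″ = 35.35117′; 88 + 35.35117/60 = 88.589186
  S ⇒ negate
  Lon: 84° + 38/60 + 31/3600 = 84 + 0.633333 + 0.008611 = 84.641944
  E ⇒ keep positive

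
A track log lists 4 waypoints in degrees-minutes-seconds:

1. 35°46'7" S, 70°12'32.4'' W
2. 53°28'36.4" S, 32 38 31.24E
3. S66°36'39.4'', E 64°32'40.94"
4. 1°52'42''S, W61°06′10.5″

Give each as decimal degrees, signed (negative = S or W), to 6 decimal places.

1. -35.768611, -70.209000
2. -53.476778, 32.642011
3. -66.610944, 64.544706
4. -1.878333, -61.102917

Point 1:
  Latitude: 35° + 46/60 + 7/3600 = 35 + 0.766667 + 0.001944 = 35.7686111
  S ⇒ negate
  Lon: 12′ + 32.4″ = 12.54000′; 70 + 12.54000/60 = 70.2090000
  W → negative
Point 2:
  Latitude: 53 + 28/60 + 36.4/3600 = 53.4767778
  S ⇒ negate
  Lon: 32 + 38/60 + 31.24/3600 = 32.6420111
  E ⇒ keep positive
Point 3:
  φ: 66 + 36/60 + 39.4/3600 = 66.6109444
  S → negative
  λ: 64° + 32/60 + 40.94/3600 = 64 + 0.533333 + 0.011372 = 64.5447056
  E ⇒ keep positive
Point 4:
  Lat: 1 + 52/60 + 42/3600 = 1.8783333
  S ⇒ negate
  Lon: 6′ + 10.5″ = 6.17500′; 61 + 6.17500/60 = 61.1029167
  W ⇒ negate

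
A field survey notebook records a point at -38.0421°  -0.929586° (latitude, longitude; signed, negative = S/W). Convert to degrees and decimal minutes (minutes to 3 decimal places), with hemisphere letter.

Latitude is negative → S; |value| = 38.042100
Latitude: minutes = (38.042100 − 38) × 60 = 2.52600
Longitude is negative → W; |value| = 0.929586
Lon: minutes = (0.929586 − 0) × 60 = 55.77516

38° 2.526′ S, 0° 55.775′ W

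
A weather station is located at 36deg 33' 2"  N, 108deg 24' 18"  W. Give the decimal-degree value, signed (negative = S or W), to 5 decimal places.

36.55056, -108.40500

Lat: 36° + 33/60 + 2/3600 = 36 + 0.550000 + 0.000556 = 36.550556
N ⇒ keep positive
Longitude: 108° + 24/60 + 18/3600 = 108 + 0.400000 + 0.005000 = 108.405000
hemisphere W, so the sign is −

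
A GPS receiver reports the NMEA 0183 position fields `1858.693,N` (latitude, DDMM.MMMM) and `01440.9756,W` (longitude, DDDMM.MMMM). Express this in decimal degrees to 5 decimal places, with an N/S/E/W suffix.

18.97822° N, 14.68293° W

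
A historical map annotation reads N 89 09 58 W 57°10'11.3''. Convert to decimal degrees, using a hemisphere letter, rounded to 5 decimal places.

89.16611° N, 57.16981° W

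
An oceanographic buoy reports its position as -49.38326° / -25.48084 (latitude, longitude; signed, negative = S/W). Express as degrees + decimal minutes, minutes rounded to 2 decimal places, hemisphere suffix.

Latitude is negative → S; |value| = 49.383260
Latitude: minutes = (49.383260 − 49) × 60 = 22.9956
Longitude is negative → W; |value| = 25.480840
λ: 25° + 0.480840 × 60 = 25° 28.8504′

49° 23.00′ S, 25° 28.85′ W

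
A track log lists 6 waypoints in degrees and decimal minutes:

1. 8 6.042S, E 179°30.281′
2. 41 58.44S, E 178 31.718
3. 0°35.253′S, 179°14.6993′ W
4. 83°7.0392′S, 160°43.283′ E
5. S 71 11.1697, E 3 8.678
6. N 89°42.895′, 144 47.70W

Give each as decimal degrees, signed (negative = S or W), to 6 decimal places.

Point 1:
  Latitude: 6.042′ = 0.100700°; total 8.1007000
  S ⇒ negate
  Lon: 179 + 30.281/60 = 179.5046833
  E ⇒ keep positive
Point 2:
  Latitude: 41 + 58.44/60 = 41.9740000
  hemisphere S, so the sign is −
  Longitude: 178 + 31.718/60 = 178.5286333
  E ⇒ keep positive
Point 3:
  Latitude: 35.253′ = 0.587550°; total 0.5875500
  hemisphere S, so the sign is −
  Lon: 179 + 14.6993/60 = 179.2449883
  hemisphere W, so the sign is −
Point 4:
  Lat: 7.0392′ = 0.117320°; total 83.1173200
  S → negative
  Longitude: 43.283′ = 0.721383°; total 160.7213833
  E → positive
Point 5:
  Lat: 71 + 11.1697/60 = 71.1861617
  S ⇒ negate
  λ: 3 + 8.678/60 = 3.1446333
  E ⇒ keep positive
Point 6:
  Lat: 42.895′ = 0.714917°; total 89.7149167
  N ⇒ keep positive
  Longitude: 144 + 47.7/60 = 144.7950000
  hemisphere W, so the sign is −

1. -8.100700, 179.504683
2. -41.974000, 178.528633
3. -0.587550, -179.244988
4. -83.117320, 160.721383
5. -71.186162, 3.144633
6. 89.714917, -144.795000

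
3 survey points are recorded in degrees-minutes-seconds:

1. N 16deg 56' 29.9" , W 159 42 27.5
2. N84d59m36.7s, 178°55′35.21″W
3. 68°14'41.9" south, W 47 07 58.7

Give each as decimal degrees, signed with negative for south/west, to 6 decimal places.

1. 16.941639, -159.707639
2. 84.993528, -178.926447
3. -68.244972, -47.132972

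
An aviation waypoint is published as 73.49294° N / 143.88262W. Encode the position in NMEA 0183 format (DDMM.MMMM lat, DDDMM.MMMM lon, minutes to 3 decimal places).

Latitude: fractional part 0.492940 → 29.57640 minutes
Lon: fractional part 0.882620 → 52.95720 minutes

7329.576,N / 14352.957,W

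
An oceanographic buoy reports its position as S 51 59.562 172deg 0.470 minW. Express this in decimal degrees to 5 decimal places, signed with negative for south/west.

φ: 51 + 59.562/60 = 51.992700
S → negative
Longitude: 172 + 0.47/60 = 172.007833
W ⇒ negate

-51.99270, -172.00783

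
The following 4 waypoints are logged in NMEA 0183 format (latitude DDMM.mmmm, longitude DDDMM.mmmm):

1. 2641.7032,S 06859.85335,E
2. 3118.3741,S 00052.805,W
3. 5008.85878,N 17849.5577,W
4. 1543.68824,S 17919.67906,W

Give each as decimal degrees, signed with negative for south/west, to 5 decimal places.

Point 1:
  φ: degrees = first 2 digits = 26, minutes = 41.7032; 26 + 41.7032/60 = 26.695053
  S ⇒ negate
  Lon: split at 3 digits → 068° and 59.85335′; 68 + 59.85335/60 = 68.997556
  E → positive
Point 2:
  φ: degrees = first 2 digits = 31, minutes = 18.3741; 31 + 18.3741/60 = 31.306235
  hemisphere S, so the sign is −
  Longitude: degrees = first 3 digits = 0, minutes = 52.805; 0 + 52.805/60 = 0.880083
  W ⇒ negate
Point 3:
  Latitude: degrees = first 2 digits = 50, minutes = 8.85878; 50 + 8.85878/60 = 50.147646
  N ⇒ keep positive
  Longitude: split at 3 digits → 178° and 49.5577′; 178 + 49.5577/60 = 178.825962
  W → negative
Point 4:
  Latitude: split at 2 digits → 15° and 43.68824′; 15 + 43.68824/60 = 15.728137
  hemisphere S, so the sign is −
  λ: split at 3 digits → 179° and 19.67906′; 179 + 19.67906/60 = 179.327984
  W ⇒ negate

1. -26.69505, 68.99756
2. -31.30624, -0.88008
3. 50.14765, -178.82596
4. -15.72814, -179.32798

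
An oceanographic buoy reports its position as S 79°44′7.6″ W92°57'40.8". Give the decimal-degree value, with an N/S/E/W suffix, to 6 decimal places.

79.735444° S, 92.961333° W

Latitude: 79° + 44/60 + 7.6/3600 = 79 + 0.733333 + 0.002111 = 79.7354444
λ: 92 + 57/60 + 40.8/3600 = 92.9613333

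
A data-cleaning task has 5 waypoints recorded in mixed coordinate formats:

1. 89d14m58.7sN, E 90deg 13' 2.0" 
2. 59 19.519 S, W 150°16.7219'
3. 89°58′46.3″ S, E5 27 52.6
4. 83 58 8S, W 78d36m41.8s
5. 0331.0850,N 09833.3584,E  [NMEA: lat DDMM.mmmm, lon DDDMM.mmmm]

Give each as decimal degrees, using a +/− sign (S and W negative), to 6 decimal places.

1. 89.249639, 90.217222
2. -59.325317, -150.278698
3. -89.979528, 5.464611
4. -83.968889, -78.611611
5. 3.518083, 98.555973

Point 1:
  φ: 89 + 14/60 + 58.7/3600 = 89.2496389
  N → positive
  Lon: 90° + 13/60 + 2/3600 = 90 + 0.216667 + 0.000556 = 90.2172222
  E → positive
Point 2:
  Lat: 59 + 19.519/60 = 59.3253167
  S → negative
  λ: 150 + 16.7219/60 = 150.2786983
  W → negative
Point 3:
  Latitude: 89 + 58/60 + 46.3/3600 = 89.9795278
  S → negative
  λ: 5° + 27/60 + 52.6/3600 = 5 + 0.450000 + 0.014611 = 5.4646111
  E ⇒ keep positive
Point 4:
  φ: 83 + 58/60 + 8/3600 = 83.9688889
  S ⇒ negate
  Longitude: 78° + 36/60 + 41.8/3600 = 78 + 0.600000 + 0.011611 = 78.6116111
  W → negative
Point 5:
  Lat: split at 2 digits → 03° and 31.085′; 3 + 31.085/60 = 3.5180833
  N ⇒ keep positive
  Longitude: split at 3 digits → 098° and 33.3584′; 98 + 33.3584/60 = 98.5559733
  E ⇒ keep positive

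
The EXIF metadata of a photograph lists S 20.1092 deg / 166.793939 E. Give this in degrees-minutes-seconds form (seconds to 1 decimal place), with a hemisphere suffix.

φ: 0.109200 × 60 = 6.55200′ → 6′, remainder × 60 = 33.120″
Longitude: whole degrees 166; 47.63634′ → 47′ and 38.180″

20°06′33.1″ S, 166°47′38.2″ E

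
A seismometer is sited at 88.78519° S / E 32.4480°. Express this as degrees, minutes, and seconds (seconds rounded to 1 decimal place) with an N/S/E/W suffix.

88°47′6.7″ S, 32°26′52.8″ E

Latitude: 0.785190° → 47.11140′; 0.11140 × 60 = 6.684″
Lon: whole degrees 32; 26.88000′ → 26′ and 52.800″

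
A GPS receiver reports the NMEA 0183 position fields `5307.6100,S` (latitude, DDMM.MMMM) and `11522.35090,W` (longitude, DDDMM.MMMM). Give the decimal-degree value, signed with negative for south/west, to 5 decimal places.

Lat: split at 2 digits → 53° and 7.61′; 53 + 7.61/60 = 53.126833
S ⇒ negate
Lon: split at 3 digits → 115° and 22.3509′; 115 + 22.3509/60 = 115.372515
hemisphere W, so the sign is −

-53.12683, -115.37252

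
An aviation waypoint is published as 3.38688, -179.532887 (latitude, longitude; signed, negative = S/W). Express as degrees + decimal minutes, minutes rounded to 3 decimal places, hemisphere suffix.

φ: minutes = (3.386880 − 3) × 60 = 23.21280
Longitude is negative → W; |value| = 179.532887
Lon: 179° + 0.532887 × 60 = 179° 31.97322′

3° 23.213′ N, 179° 31.973′ W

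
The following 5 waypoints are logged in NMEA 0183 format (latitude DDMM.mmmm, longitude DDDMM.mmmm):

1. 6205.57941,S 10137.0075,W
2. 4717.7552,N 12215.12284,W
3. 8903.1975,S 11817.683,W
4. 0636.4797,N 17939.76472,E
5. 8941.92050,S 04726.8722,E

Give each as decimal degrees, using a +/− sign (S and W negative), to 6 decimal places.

1. -62.092990, -101.616792
2. 47.295920, -122.252047
3. -89.053292, -118.294717
4. 6.607995, 179.662745
5. -89.698675, 47.447870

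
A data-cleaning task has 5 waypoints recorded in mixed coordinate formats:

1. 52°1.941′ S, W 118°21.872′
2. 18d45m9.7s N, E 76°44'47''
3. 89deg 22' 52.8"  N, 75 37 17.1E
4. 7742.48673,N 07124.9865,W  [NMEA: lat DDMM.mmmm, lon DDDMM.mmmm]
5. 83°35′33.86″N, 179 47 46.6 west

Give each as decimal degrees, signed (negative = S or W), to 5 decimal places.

1. -52.03235, -118.36453
2. 18.75269, 76.74639
3. 89.38133, 75.62142
4. 77.70811, -71.41644
5. 83.59274, -179.79628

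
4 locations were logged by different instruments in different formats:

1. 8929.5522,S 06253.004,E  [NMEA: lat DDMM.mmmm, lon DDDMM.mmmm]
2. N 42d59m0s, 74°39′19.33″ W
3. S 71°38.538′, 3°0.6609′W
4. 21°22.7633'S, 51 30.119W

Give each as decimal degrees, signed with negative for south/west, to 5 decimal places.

1. -89.49254, 62.88340
2. 42.98333, -74.65537
3. -71.64230, -3.01102
4. -21.37939, -51.50198

Point 1:
  φ: split at 2 digits → 89° and 29.5522′; 89 + 29.5522/60 = 89.492537
  hemisphere S, so the sign is −
  Longitude: split at 3 digits → 062° and 53.004′; 62 + 53.004/60 = 62.883400
  E ⇒ keep positive
Point 2:
  φ: 42° + 59/60 + 0/3600 = 42 + 0.983333 + 0.000000 = 42.983333
  N ⇒ keep positive
  λ: 74° + 39/60 + 19.33/3600 = 74 + 0.650000 + 0.005369 = 74.655369
  W → negative
Point 3:
  Latitude: 71 + 38.538/60 = 71.642300
  S → negative
  Lon: 0.6609′ = 0.011015°; total 3.011015
  hemisphere W, so the sign is −
Point 4:
  φ: 21 + 22.7633/60 = 21.379388
  hemisphere S, so the sign is −
  Longitude: 51 + 30.119/60 = 51.501983
  hemisphere W, so the sign is −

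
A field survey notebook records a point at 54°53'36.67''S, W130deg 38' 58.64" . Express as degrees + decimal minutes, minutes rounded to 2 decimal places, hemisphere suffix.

φ: 53 + 36.67/60 = 53.6112′
Lon: seconds/60 = 0.97733; minutes = 38 + 0.97733 = 38.9773

54° 53.61′ S, 130° 38.98′ W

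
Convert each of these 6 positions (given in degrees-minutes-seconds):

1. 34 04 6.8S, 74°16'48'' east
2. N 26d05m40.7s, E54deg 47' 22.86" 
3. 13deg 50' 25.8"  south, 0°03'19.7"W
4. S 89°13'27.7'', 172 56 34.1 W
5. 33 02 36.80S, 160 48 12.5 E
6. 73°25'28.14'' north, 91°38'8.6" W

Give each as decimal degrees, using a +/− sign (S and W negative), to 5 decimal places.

1. -34.06856, 74.28000
2. 26.09464, 54.78968
3. -13.84050, -0.05547
4. -89.22436, -172.94281
5. -33.04356, 160.80347
6. 73.42448, -91.63572

Point 1:
  Latitude: 34° + 4/60 + 6.8/3600 = 34 + 0.066667 + 0.001889 = 34.068556
  hemisphere S, so the sign is −
  λ: 74 + 16/60 + 48/3600 = 74.280000
  E ⇒ keep positive
Point 2:
  φ: 26° + 5/60 + 40.7/3600 = 26 + 0.083333 + 0.011306 = 26.094639
  N → positive
  Lon: 54 + 47/60 + 22.86/3600 = 54.789683
  E → positive
Point 3:
  Latitude: 13 + 50/60 + 25.8/3600 = 13.840500
  hemisphere S, so the sign is −
  Longitude: 0 + 3/60 + 19.7/3600 = 0.055472
  hemisphere W, so the sign is −
Point 4:
  Latitude: 89 + 13/60 + 27.7/3600 = 89.224361
  S ⇒ negate
  Lon: 172° + 56/60 + 34.1/3600 = 172 + 0.933333 + 0.009472 = 172.942806
  W → negative
Point 5:
  Lat: 2′ + 36.8″ = 2.61333′; 33 + 2.61333/60 = 33.043556
  S → negative
  Longitude: 48′ + 12.5″ = 48.20833′; 160 + 48.20833/60 = 160.803472
  E → positive
Point 6:
  Latitude: 73 + 25/60 + 28.14/3600 = 73.424483
  N → positive
  Longitude: 91 + 38/60 + 8.6/3600 = 91.635722
  W → negative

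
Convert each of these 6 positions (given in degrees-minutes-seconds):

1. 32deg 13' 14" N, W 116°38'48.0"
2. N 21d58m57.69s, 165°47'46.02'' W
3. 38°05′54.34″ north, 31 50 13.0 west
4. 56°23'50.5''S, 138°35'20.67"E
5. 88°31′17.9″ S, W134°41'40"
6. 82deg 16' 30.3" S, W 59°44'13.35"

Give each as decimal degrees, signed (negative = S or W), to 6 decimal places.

1. 32.220556, -116.646667
2. 21.982692, -165.796117
3. 38.098428, -31.836944
4. -56.397361, 138.589075
5. -88.521639, -134.694444
6. -82.275083, -59.737042

Point 1:
  Latitude: 32 + 13/60 + 14/3600 = 32.2205556
  N ⇒ keep positive
  λ: 116° + 38/60 + 48/3600 = 116 + 0.633333 + 0.013333 = 116.6466667
  W ⇒ negate
Point 2:
  Lat: 21 + 58/60 + 57.69/3600 = 21.9826917
  N ⇒ keep positive
  λ: 165° + 47/60 + 46.02/3600 = 165 + 0.783333 + 0.012783 = 165.7961167
  W → negative
Point 3:
  φ: 5′ + 54.34″ = 5.90567′; 38 + 5.90567/60 = 38.0984278
  N ⇒ keep positive
  λ: 31° + 50/60 + 13/3600 = 31 + 0.833333 + 0.003611 = 31.8369444
  hemisphere W, so the sign is −
Point 4:
  Lat: 56 + 23/60 + 50.5/3600 = 56.3973611
  hemisphere S, so the sign is −
  Lon: 138° + 35/60 + 20.67/3600 = 138 + 0.583333 + 0.005742 = 138.5890750
  E → positive
Point 5:
  φ: 88 + 31/60 + 17.9/3600 = 88.5216389
  S ⇒ negate
  Lon: 134 + 41/60 + 40/3600 = 134.6944444
  W → negative
Point 6:
  Lat: 82 + 16/60 + 30.3/3600 = 82.2750833
  hemisphere S, so the sign is −
  Lon: 59 + 44/60 + 13.35/3600 = 59.7370417
  W → negative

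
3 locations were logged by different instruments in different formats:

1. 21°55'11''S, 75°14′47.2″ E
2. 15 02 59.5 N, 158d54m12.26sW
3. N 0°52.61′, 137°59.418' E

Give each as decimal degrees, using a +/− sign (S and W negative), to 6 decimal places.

Point 1:
  Latitude: 55′ + 11″ = 55.18333′; 21 + 55.18333/60 = 21.9197222
  S → negative
  λ: 75 + 14/60 + 47.2/3600 = 75.2464444
  E → positive
Point 2:
  φ: 2′ + 59.5″ = 2.99167′; 15 + 2.99167/60 = 15.0498611
  N → positive
  Lon: 158 + 54/60 + 12.26/3600 = 158.9034056
  W ⇒ negate
Point 3:
  φ: 52.61′ = 0.876833°; total 0.8768333
  N → positive
  Lon: 59.418′ = 0.990300°; total 137.9903000
  E → positive

1. -21.919722, 75.246444
2. 15.049861, -158.903406
3. 0.876833, 137.990300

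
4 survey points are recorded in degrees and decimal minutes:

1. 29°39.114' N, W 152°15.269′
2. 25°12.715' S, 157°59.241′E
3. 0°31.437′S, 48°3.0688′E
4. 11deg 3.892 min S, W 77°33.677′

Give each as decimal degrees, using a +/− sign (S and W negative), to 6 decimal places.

Point 1:
  Lat: 29 + 39.114/60 = 29.6519000
  N → positive
  Longitude: 15.269′ = 0.254483°; total 152.2544833
  W ⇒ negate
Point 2:
  φ: 12.715′ = 0.211917°; total 25.2119167
  S → negative
  Lon: 59.241′ = 0.987350°; total 157.9873500
  E ⇒ keep positive
Point 3:
  Latitude: 31.437′ = 0.523950°; total 0.5239500
  S → negative
  Longitude: 3.0688′ = 0.051147°; total 48.0511467
  E ⇒ keep positive
Point 4:
  φ: 11 + 3.892/60 = 11.0648667
  S → negative
  λ: 33.677′ = 0.561283°; total 77.5612833
  W ⇒ negate

1. 29.651900, -152.254483
2. -25.211917, 157.987350
3. -0.523950, 48.051147
4. -11.064867, -77.561283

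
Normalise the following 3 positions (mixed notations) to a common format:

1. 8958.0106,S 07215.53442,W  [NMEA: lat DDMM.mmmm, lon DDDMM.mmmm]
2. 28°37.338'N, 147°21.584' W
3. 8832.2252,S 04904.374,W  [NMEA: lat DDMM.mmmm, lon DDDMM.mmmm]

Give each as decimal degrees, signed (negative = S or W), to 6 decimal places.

Point 1:
  Latitude: split at 2 digits → 89° and 58.0106′; 89 + 58.0106/60 = 89.9668433
  hemisphere S, so the sign is −
  Lon: split at 3 digits → 072° and 15.53442′; 72 + 15.53442/60 = 72.2589070
  W ⇒ negate
Point 2:
  φ: 28 + 37.338/60 = 28.6223000
  N → positive
  Lon: 21.584′ = 0.359733°; total 147.3597333
  W → negative
Point 3:
  Latitude: split at 2 digits → 88° and 32.2252′; 88 + 32.2252/60 = 88.5370867
  S ⇒ negate
  λ: split at 3 digits → 049° and 4.374′; 49 + 4.374/60 = 49.0729000
  W → negative

1. -89.966843, -72.258907
2. 28.622300, -147.359733
3. -88.537087, -49.072900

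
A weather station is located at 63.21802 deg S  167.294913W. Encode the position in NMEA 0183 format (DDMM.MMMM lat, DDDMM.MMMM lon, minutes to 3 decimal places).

6313.081,S / 16717.695,W

Lat: fractional part 0.218020 → 13.08120 minutes
λ: fractional part 0.294913 → 17.69478 minutes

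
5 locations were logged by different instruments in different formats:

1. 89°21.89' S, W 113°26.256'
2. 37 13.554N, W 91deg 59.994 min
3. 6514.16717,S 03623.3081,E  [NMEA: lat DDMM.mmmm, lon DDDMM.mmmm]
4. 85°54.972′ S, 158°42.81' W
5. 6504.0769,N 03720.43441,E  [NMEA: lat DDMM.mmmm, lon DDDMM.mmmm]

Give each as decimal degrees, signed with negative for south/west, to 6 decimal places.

1. -89.364833, -113.437600
2. 37.225900, -91.999900
3. -65.236120, 36.388468
4. -85.916200, -158.713500
5. 65.067948, 37.340574

Point 1:
  Latitude: 21.89′ = 0.364833°; total 89.3648333
  hemisphere S, so the sign is −
  Longitude: 26.256′ = 0.437600°; total 113.4376000
  hemisphere W, so the sign is −
Point 2:
  Lat: 13.554′ = 0.225900°; total 37.2259000
  N ⇒ keep positive
  Lon: 91 + 59.994/60 = 91.9999000
  W ⇒ negate
Point 3:
  φ: degrees = first 2 digits = 65, minutes = 14.16717; 65 + 14.16717/60 = 65.2361195
  S ⇒ negate
  λ: split at 3 digits → 036° and 23.3081′; 36 + 23.3081/60 = 36.3884683
  E → positive
Point 4:
  φ: 54.972′ = 0.916200°; total 85.9162000
  S → negative
  Longitude: 42.81′ = 0.713500°; total 158.7135000
  W ⇒ negate
Point 5:
  Latitude: degrees = first 2 digits = 65, minutes = 4.0769; 65 + 4.0769/60 = 65.0679483
  N ⇒ keep positive
  Longitude: split at 3 digits → 037° and 20.43441′; 37 + 20.43441/60 = 37.3405735
  E → positive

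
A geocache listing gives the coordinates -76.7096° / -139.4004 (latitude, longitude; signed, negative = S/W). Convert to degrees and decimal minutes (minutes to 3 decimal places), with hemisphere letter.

Latitude is negative → S; |value| = 76.709600
φ: minutes = (76.709600 − 76) × 60 = 42.57600
Longitude is negative → W; |value| = 139.400400
Longitude: 139° + 0.400400 × 60 = 139° 24.02400′

76° 42.576′ S, 139° 24.024′ W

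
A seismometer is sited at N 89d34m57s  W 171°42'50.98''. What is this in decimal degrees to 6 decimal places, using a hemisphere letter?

89.582500° N, 171.714161° W

Lat: 89° + 34/60 + 57/3600 = 89 + 0.566667 + 0.015833 = 89.5825000
λ: 171 + 42/60 + 50.98/3600 = 171.7141611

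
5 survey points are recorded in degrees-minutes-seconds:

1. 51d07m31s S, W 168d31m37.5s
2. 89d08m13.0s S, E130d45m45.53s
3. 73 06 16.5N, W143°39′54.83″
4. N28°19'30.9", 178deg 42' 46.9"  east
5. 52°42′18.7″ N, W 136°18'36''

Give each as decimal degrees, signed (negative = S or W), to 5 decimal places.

1. -51.12528, -168.52708
2. -89.13694, 130.76265
3. 73.10458, -143.66523
4. 28.32525, 178.71303
5. 52.70519, -136.31000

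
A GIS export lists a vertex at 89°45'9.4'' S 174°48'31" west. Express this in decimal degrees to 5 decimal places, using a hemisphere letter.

φ: 89 + 45/60 + 9.4/3600 = 89.752611
Lon: 48′ + 31″ = 48.51667′; 174 + 48.51667/60 = 174.808611

89.75261° S, 174.80861° W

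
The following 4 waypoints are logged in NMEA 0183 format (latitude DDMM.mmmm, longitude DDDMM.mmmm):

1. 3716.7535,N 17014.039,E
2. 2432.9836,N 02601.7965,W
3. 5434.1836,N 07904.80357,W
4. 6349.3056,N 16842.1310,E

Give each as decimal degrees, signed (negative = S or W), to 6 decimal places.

Point 1:
  φ: split at 2 digits → 37° and 16.7535′; 37 + 16.7535/60 = 37.2792250
  N → positive
  Longitude: degrees = first 3 digits = 170, minutes = 14.039; 170 + 14.039/60 = 170.2339833
  E ⇒ keep positive
Point 2:
  Lat: degrees = first 2 digits = 24, minutes = 32.9836; 24 + 32.9836/60 = 24.5497267
  N ⇒ keep positive
  Lon: split at 3 digits → 026° and 1.7965′; 26 + 1.7965/60 = 26.0299417
  W → negative
Point 3:
  φ: degrees = first 2 digits = 54, minutes = 34.1836; 54 + 34.1836/60 = 54.5697267
  N → positive
  Lon: degrees = first 3 digits = 79, minutes = 4.80357; 79 + 4.80357/60 = 79.0800595
  W ⇒ negate
Point 4:
  φ: split at 2 digits → 63° and 49.3056′; 63 + 49.3056/60 = 63.8217600
  N ⇒ keep positive
  Longitude: split at 3 digits → 168° and 42.131′; 168 + 42.131/60 = 168.7021833
  E → positive

1. 37.279225, 170.233983
2. 24.549727, -26.029942
3. 54.569727, -79.080060
4. 63.821760, 168.702183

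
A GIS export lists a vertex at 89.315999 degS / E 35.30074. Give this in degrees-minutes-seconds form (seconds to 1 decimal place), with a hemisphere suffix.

89°18′57.6″ S, 35°18′2.7″ E

Lat: 0.315999 × 60 = 18.95994′ → 18′, remainder × 60 = 57.596″
λ: whole degrees 35; 18.04440′ → 18′ and 2.664″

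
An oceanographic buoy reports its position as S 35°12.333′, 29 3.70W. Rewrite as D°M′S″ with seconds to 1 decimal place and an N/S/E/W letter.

35°12′20.0″ S, 29°03′42.0″ W

Latitude: 12.33300′ → 12′ and 0.33300 × 60 = 19.980″
Lon: 3.70000′ → 3′ and 0.70000 × 60 = 42.000″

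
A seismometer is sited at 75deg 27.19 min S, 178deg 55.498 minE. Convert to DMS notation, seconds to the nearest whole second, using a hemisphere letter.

Lat: fractional minutes 0.19000 × 60 = 11.40″
λ: 55.49800′ → 55′ and 0.49800 × 60 = 29.88″

75°27′11″ S, 178°55′30″ E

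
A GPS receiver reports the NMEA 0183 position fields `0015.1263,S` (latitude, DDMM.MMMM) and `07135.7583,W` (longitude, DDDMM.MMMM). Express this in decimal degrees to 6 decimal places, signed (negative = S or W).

φ: split at 2 digits → 00° and 15.1263′; 0 + 15.1263/60 = 0.2521050
S → negative
Lon: degrees = first 3 digits = 71, minutes = 35.7583; 71 + 35.7583/60 = 71.5959717
hemisphere W, so the sign is −

-0.252105, -71.595972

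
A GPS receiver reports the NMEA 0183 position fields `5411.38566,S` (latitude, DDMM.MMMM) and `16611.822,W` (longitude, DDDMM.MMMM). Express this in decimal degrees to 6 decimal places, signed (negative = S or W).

-54.189761, -166.197033

φ: degrees = first 2 digits = 54, minutes = 11.38566; 54 + 11.38566/60 = 54.1897610
S → negative
Longitude: degrees = first 3 digits = 166, minutes = 11.822; 166 + 11.822/60 = 166.1970333
W ⇒ negate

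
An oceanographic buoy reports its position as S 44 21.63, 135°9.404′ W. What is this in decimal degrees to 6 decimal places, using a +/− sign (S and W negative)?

-44.360500, -135.156733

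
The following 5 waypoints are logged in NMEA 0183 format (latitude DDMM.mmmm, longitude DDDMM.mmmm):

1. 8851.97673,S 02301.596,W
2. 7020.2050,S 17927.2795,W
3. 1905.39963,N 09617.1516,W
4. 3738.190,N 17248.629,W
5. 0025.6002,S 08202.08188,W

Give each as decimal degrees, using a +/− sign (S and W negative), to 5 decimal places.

1. -88.86628, -23.02660
2. -70.33675, -179.45466
3. 19.08999, -96.28586
4. 37.63650, -172.81048
5. -0.42667, -82.03470

Point 1:
  φ: split at 2 digits → 88° and 51.97673′; 88 + 51.97673/60 = 88.866279
  S → negative
  Longitude: split at 3 digits → 023° and 1.596′; 23 + 1.596/60 = 23.026600
  hemisphere W, so the sign is −
Point 2:
  φ: degrees = first 2 digits = 70, minutes = 20.205; 70 + 20.205/60 = 70.336750
  hemisphere S, so the sign is −
  Lon: split at 3 digits → 179° and 27.2795′; 179 + 27.2795/60 = 179.454658
  hemisphere W, so the sign is −
Point 3:
  Lat: degrees = first 2 digits = 19, minutes = 5.39963; 19 + 5.39963/60 = 19.089994
  N ⇒ keep positive
  Longitude: split at 3 digits → 096° and 17.1516′; 96 + 17.1516/60 = 96.285860
  W ⇒ negate
Point 4:
  φ: split at 2 digits → 37° and 38.19′; 37 + 38.19/60 = 37.636500
  N ⇒ keep positive
  Lon: degrees = first 3 digits = 172, minutes = 48.629; 172 + 48.629/60 = 172.810483
  hemisphere W, so the sign is −
Point 5:
  Lat: split at 2 digits → 00° and 25.6002′; 0 + 25.6002/60 = 0.426670
  hemisphere S, so the sign is −
  λ: split at 3 digits → 082° and 2.08188′; 82 + 2.08188/60 = 82.034698
  hemisphere W, so the sign is −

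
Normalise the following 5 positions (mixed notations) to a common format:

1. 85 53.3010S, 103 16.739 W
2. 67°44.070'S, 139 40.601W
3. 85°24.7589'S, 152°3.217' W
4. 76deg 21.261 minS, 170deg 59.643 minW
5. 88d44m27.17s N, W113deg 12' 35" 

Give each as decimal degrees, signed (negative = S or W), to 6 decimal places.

Point 1:
  Lat: 85 + 53.301/60 = 85.8883500
  S → negative
  Lon: 16.739′ = 0.278983°; total 103.2789833
  W → negative
Point 2:
  Lat: 67 + 44.07/60 = 67.7345000
  S ⇒ negate
  Lon: 40.601′ = 0.676683°; total 139.6766833
  hemisphere W, so the sign is −
Point 3:
  φ: 24.7589′ = 0.412648°; total 85.4126483
  hemisphere S, so the sign is −
  Lon: 3.217′ = 0.053617°; total 152.0536167
  W ⇒ negate
Point 4:
  Latitude: 76 + 21.261/60 = 76.3543500
  S → negative
  λ: 59.643′ = 0.994050°; total 170.9940500
  W → negative
Point 5:
  φ: 44′ + 27.17″ = 44.45283′; 88 + 44.45283/60 = 88.7408806
  N ⇒ keep positive
  Lon: 113 + 12/60 + 35/3600 = 113.2097222
  W → negative

1. -85.888350, -103.278983
2. -67.734500, -139.676683
3. -85.412648, -152.053617
4. -76.354350, -170.994050
5. 88.740881, -113.209722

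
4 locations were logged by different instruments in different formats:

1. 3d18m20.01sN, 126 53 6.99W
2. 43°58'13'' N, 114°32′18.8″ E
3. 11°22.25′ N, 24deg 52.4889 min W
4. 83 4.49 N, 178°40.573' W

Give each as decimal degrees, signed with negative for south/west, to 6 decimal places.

1. 3.305558, -126.885275
2. 43.970278, 114.538556
3. 11.370833, -24.874815
4. 83.074833, -178.676217

Point 1:
  Lat: 3 + 18/60 + 20.01/3600 = 3.3055583
  N ⇒ keep positive
  λ: 126 + 53/60 + 6.99/3600 = 126.8852750
  W → negative
Point 2:
  Lat: 43° + 58/60 + 13/3600 = 43 + 0.966667 + 0.003611 = 43.9702778
  N → positive
  Lon: 114° + 32/60 + 18.8/3600 = 114 + 0.533333 + 0.005222 = 114.5385556
  E → positive
Point 3:
  Latitude: 11 + 22.25/60 = 11.3708333
  N → positive
  Lon: 24 + 52.4889/60 = 24.8748150
  W → negative
Point 4:
  φ: 4.49′ = 0.074833°; total 83.0748333
  N ⇒ keep positive
  Longitude: 40.573′ = 0.676217°; total 178.6762167
  hemisphere W, so the sign is −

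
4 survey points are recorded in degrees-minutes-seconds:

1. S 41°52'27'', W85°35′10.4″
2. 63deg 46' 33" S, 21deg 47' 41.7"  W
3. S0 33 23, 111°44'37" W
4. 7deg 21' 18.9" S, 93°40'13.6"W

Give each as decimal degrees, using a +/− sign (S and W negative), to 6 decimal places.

1. -41.874167, -85.586222
2. -63.775833, -21.794917
3. -0.556389, -111.743611
4. -7.355250, -93.670444

Point 1:
  Lat: 41° + 52/60 + 27/3600 = 41 + 0.866667 + 0.007500 = 41.8741667
  hemisphere S, so the sign is −
  Lon: 85° + 35/60 + 10.4/3600 = 85 + 0.583333 + 0.002889 = 85.5862222
  W ⇒ negate
Point 2:
  Lat: 46′ + 33″ = 46.55000′; 63 + 46.55000/60 = 63.7758333
  S → negative
  λ: 21° + 47/60 + 41.7/3600 = 21 + 0.783333 + 0.011583 = 21.7949167
  hemisphere W, so the sign is −
Point 3:
  Latitude: 33′ + 23″ = 33.38333′; 0 + 33.38333/60 = 0.5563889
  hemisphere S, so the sign is −
  Lon: 111 + 44/60 + 37/3600 = 111.7436111
  W ⇒ negate
Point 4:
  φ: 7 + 21/60 + 18.9/3600 = 7.3552500
  S → negative
  Lon: 93 + 40/60 + 13.6/3600 = 93.6704444
  W → negative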